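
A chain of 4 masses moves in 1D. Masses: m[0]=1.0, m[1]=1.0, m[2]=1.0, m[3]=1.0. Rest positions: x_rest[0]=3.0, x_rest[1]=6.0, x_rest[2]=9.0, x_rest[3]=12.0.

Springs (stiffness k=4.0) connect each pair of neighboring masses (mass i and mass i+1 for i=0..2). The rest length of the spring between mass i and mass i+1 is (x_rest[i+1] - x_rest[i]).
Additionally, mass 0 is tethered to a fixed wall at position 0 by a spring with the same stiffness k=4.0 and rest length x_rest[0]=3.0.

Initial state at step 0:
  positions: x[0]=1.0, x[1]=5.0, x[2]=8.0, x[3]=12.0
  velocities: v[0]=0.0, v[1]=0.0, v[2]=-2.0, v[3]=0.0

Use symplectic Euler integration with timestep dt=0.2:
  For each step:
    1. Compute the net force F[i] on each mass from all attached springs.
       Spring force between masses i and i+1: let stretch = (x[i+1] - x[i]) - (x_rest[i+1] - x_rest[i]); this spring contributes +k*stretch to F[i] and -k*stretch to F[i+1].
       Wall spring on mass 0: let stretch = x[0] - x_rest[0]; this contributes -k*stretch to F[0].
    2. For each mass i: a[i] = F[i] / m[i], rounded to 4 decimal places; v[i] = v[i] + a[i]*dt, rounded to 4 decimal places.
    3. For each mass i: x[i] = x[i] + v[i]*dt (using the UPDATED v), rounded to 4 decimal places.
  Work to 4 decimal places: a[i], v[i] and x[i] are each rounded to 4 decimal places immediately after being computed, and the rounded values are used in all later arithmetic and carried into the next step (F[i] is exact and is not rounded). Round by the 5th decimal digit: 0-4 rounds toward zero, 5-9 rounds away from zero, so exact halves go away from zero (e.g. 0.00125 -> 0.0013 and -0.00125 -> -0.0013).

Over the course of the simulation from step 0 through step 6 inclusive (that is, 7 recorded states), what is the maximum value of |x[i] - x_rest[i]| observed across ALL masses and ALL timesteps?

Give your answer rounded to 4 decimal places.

Step 0: x=[1.0000 5.0000 8.0000 12.0000] v=[0.0000 0.0000 -2.0000 0.0000]
Step 1: x=[1.4800 4.8400 7.7600 11.8400] v=[2.4000 -0.8000 -1.2000 -0.8000]
Step 2: x=[2.2608 4.6096 7.7056 11.5072] v=[3.9040 -1.1520 -0.2720 -1.6640]
Step 3: x=[3.0557 4.4988 7.7641 11.0461] v=[3.9744 -0.5542 0.2925 -2.3053]
Step 4: x=[3.5926 4.6795 7.8253 10.5399] v=[2.6843 0.9036 0.3059 -2.5309]
Step 5: x=[3.7285 5.1896 7.8175 10.0794] v=[0.6797 2.5507 -0.0391 -2.3026]
Step 6: x=[3.5017 5.8864 7.7511 9.7370] v=[-1.1342 3.4841 -0.3319 -1.7121]
Max displacement = 2.2630

Answer: 2.2630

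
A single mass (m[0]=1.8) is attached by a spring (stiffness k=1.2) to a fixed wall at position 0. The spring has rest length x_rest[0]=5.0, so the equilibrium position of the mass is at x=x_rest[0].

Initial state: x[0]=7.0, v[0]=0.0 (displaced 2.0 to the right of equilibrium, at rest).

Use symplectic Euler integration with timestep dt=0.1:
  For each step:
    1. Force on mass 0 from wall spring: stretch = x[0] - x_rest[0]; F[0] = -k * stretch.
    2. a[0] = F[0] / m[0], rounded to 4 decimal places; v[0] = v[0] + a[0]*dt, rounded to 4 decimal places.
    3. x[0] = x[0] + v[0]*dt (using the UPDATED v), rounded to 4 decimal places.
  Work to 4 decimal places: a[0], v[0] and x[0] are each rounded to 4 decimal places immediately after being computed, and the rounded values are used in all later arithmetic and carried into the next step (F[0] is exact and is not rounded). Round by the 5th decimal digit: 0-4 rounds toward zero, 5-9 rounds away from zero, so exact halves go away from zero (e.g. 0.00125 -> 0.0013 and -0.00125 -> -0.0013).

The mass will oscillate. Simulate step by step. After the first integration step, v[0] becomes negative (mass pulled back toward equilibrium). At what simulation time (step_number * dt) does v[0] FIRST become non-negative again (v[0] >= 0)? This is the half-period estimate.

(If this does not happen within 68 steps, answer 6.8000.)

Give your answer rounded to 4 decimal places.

Answer: 3.9000

Derivation:
Step 0: x=[7.0000] v=[0.0000]
Step 1: x=[6.9867] v=[-0.1333]
Step 2: x=[6.9601] v=[-0.2658]
Step 3: x=[6.9205] v=[-0.3965]
Step 4: x=[6.8681] v=[-0.5245]
Step 5: x=[6.8032] v=[-0.6490]
Step 6: x=[6.7263] v=[-0.7692]
Step 7: x=[6.6379] v=[-0.8843]
Step 8: x=[6.5386] v=[-0.9935]
Step 9: x=[6.4290] v=[-1.0961]
Step 10: x=[6.3099] v=[-1.1914]
Step 11: x=[6.1820] v=[-1.2787]
Step 12: x=[6.0463] v=[-1.3575]
Step 13: x=[5.9036] v=[-1.4273]
Step 14: x=[5.7549] v=[-1.4875]
Step 15: x=[5.6011] v=[-1.5378]
Step 16: x=[5.4433] v=[-1.5779]
Step 17: x=[5.2826] v=[-1.6075]
Step 18: x=[5.1200] v=[-1.6263]
Step 19: x=[4.9566] v=[-1.6343]
Step 20: x=[4.7935] v=[-1.6314]
Step 21: x=[4.6317] v=[-1.6176]
Step 22: x=[4.4724] v=[-1.5931]
Step 23: x=[4.3166] v=[-1.5579]
Step 24: x=[4.1654] v=[-1.5123]
Step 25: x=[4.0197] v=[-1.4567]
Step 26: x=[3.8806] v=[-1.3914]
Step 27: x=[3.7489] v=[-1.3168]
Step 28: x=[3.6256] v=[-1.2334]
Step 29: x=[3.5114] v=[-1.1418]
Step 30: x=[3.4071] v=[-1.0426]
Step 31: x=[3.3135] v=[-0.9364]
Step 32: x=[3.2311] v=[-0.8240]
Step 33: x=[3.1605] v=[-0.7061]
Step 34: x=[3.1022] v=[-0.5835]
Step 35: x=[3.0565] v=[-0.4570]
Step 36: x=[3.0238] v=[-0.3274]
Step 37: x=[3.0042] v=[-0.1957]
Step 38: x=[2.9979] v=[-0.0627]
Step 39: x=[3.0050] v=[0.0708]
First v>=0 after going negative at step 39, time=3.9000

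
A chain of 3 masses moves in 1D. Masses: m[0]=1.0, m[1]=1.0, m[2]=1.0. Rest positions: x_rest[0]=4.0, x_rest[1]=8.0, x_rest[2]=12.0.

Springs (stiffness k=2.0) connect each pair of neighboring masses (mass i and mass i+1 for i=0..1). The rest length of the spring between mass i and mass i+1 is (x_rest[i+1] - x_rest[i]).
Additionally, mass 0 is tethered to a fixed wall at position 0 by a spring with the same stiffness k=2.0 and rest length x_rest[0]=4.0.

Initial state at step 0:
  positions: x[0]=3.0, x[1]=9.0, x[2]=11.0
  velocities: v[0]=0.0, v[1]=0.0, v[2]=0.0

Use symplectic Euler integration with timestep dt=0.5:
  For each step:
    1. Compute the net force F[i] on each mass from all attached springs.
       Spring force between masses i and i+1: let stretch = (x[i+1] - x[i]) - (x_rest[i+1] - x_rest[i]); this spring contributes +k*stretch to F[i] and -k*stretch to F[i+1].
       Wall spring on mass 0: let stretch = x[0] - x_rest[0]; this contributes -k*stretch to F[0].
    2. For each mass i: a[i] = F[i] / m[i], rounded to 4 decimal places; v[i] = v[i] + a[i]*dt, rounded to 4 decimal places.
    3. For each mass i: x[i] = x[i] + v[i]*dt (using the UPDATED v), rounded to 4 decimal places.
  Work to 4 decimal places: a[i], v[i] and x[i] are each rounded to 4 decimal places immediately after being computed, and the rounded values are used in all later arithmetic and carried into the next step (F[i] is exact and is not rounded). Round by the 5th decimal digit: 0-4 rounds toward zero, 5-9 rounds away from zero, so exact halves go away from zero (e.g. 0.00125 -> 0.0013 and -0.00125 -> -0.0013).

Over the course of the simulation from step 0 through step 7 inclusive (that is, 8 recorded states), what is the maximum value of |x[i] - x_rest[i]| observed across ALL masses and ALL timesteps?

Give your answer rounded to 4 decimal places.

Step 0: x=[3.0000 9.0000 11.0000] v=[0.0000 0.0000 0.0000]
Step 1: x=[4.5000 7.0000 12.0000] v=[3.0000 -4.0000 2.0000]
Step 2: x=[5.0000 6.2500 12.5000] v=[1.0000 -1.5000 1.0000]
Step 3: x=[3.6250 8.0000 11.8750] v=[-2.7500 3.5000 -1.2500]
Step 4: x=[2.6250 9.5000 11.3125] v=[-2.0000 3.0000 -1.1250]
Step 5: x=[3.7500 8.4688 11.8438] v=[2.2500 -2.0625 1.0625]
Step 6: x=[5.3594 6.7657 12.6876] v=[3.2188 -3.4063 1.6875]
Step 7: x=[4.9923 7.3204 12.5704] v=[-0.7343 1.1093 -0.2344]
Max displacement = 1.7500

Answer: 1.7500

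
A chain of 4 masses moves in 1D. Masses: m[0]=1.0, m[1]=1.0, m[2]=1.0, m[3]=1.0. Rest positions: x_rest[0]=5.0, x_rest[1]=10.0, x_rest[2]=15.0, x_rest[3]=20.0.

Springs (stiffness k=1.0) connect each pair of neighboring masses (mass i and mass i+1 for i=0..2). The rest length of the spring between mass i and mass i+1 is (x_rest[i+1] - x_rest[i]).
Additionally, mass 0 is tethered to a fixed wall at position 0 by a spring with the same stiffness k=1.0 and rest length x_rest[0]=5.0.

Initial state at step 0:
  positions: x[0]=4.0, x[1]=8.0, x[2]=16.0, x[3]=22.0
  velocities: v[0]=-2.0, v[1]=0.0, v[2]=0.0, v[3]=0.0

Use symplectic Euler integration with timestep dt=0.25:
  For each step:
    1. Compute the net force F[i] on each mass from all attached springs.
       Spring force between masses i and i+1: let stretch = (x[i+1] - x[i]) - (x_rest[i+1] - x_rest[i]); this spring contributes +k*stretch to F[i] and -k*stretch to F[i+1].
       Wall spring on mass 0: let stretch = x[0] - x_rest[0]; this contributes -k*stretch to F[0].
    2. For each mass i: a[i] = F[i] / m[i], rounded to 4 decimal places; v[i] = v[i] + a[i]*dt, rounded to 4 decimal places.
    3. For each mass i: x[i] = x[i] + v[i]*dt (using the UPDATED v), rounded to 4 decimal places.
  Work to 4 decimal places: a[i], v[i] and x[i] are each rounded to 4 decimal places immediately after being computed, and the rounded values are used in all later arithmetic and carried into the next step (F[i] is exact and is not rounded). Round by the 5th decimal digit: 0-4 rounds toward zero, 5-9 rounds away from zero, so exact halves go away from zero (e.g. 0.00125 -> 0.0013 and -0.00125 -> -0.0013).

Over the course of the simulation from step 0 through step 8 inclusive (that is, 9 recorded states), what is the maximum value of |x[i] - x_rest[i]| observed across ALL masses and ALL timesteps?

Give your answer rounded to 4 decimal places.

Answer: 2.2272

Derivation:
Step 0: x=[4.0000 8.0000 16.0000 22.0000] v=[-2.0000 0.0000 0.0000 0.0000]
Step 1: x=[3.5000 8.2500 15.8750 21.9375] v=[-2.0000 1.0000 -0.5000 -0.2500]
Step 2: x=[3.0781 8.6797 15.6524 21.8086] v=[-1.6875 1.7188 -0.8906 -0.5156]
Step 3: x=[2.8140 9.1951 15.3787 21.6074] v=[-1.0566 2.0616 -1.0947 -0.8047]
Step 4: x=[2.7728 9.6982 15.1079 21.3294] v=[-0.1648 2.0122 -1.0834 -1.1119]
Step 5: x=[2.9912 10.1065 14.8878 20.9751] v=[0.8734 1.6333 -0.8805 -1.4173]
Step 6: x=[3.4673 10.3690 14.7493 20.5528] v=[1.9044 1.0498 -0.5540 -1.6891]
Step 7: x=[4.1581 10.4739 14.6998 20.0803] v=[2.7630 0.4195 -0.1982 -1.8900]
Step 8: x=[4.9837 10.4482 14.7224 19.5840] v=[3.3024 -0.1030 0.0905 -1.9851]
Max displacement = 2.2272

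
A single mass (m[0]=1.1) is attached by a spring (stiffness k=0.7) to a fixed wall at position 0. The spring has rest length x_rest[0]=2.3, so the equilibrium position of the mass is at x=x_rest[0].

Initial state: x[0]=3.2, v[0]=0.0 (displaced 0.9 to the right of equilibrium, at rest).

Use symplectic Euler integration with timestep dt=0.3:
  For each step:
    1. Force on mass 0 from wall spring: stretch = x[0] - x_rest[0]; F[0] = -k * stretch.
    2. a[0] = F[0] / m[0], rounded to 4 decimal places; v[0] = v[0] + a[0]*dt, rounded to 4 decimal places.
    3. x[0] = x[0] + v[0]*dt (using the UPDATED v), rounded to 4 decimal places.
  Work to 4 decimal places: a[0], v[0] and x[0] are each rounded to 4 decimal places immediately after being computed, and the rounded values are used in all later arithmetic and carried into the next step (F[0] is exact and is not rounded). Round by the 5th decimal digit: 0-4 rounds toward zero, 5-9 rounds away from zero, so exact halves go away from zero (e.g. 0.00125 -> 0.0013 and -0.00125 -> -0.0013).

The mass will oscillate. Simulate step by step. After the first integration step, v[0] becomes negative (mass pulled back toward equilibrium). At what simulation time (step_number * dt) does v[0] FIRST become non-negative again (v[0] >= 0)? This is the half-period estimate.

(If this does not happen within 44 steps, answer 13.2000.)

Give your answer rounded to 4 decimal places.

Answer: 4.2000

Derivation:
Step 0: x=[3.2000] v=[0.0000]
Step 1: x=[3.1485] v=[-0.1718]
Step 2: x=[3.0484] v=[-0.3338]
Step 3: x=[2.9054] v=[-0.4767]
Step 4: x=[2.7277] v=[-0.5923]
Step 5: x=[2.5255] v=[-0.6740]
Step 6: x=[2.3104] v=[-0.7171]
Step 7: x=[2.0947] v=[-0.7191]
Step 8: x=[1.8907] v=[-0.6799]
Step 9: x=[1.7102] v=[-0.6018]
Step 10: x=[1.5634] v=[-0.4892]
Step 11: x=[1.4588] v=[-0.3486]
Step 12: x=[1.4024] v=[-0.1880]
Step 13: x=[1.3974] v=[-0.0166]
Step 14: x=[1.4441] v=[0.1557]
First v>=0 after going negative at step 14, time=4.2000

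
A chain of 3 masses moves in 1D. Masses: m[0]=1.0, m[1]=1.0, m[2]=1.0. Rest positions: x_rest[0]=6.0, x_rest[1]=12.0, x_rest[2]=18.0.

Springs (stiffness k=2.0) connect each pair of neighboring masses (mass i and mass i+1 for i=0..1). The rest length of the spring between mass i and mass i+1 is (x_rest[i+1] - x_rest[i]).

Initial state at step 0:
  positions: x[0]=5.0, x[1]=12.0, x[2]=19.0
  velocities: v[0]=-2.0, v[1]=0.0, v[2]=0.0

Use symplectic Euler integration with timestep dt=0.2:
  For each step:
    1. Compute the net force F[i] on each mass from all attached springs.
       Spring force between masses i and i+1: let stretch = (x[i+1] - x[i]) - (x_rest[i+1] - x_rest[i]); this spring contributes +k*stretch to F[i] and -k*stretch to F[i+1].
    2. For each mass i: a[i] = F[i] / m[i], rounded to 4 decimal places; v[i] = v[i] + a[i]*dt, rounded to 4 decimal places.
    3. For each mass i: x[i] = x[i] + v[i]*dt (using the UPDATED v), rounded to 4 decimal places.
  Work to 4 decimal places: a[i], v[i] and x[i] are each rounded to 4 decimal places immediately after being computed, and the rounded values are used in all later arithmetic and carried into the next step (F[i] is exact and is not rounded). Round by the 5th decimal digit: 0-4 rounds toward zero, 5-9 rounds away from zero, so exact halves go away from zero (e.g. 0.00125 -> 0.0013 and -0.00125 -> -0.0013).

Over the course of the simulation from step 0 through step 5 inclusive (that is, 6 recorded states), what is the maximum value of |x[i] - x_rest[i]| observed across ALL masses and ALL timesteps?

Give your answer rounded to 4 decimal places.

Step 0: x=[5.0000 12.0000 19.0000] v=[-2.0000 0.0000 0.0000]
Step 1: x=[4.6800 12.0000 18.9200] v=[-1.6000 0.0000 -0.4000]
Step 2: x=[4.4656 11.9680 18.7664] v=[-1.0720 -0.1600 -0.7680]
Step 3: x=[4.3714 11.8797 18.5489] v=[-0.4710 -0.4416 -1.0874]
Step 4: x=[4.3979 11.7243 18.2779] v=[0.1323 -0.7772 -1.3551]
Step 5: x=[4.5305 11.5070 17.9626] v=[0.6629 -1.0863 -1.5765]
Max displacement = 1.6286

Answer: 1.6286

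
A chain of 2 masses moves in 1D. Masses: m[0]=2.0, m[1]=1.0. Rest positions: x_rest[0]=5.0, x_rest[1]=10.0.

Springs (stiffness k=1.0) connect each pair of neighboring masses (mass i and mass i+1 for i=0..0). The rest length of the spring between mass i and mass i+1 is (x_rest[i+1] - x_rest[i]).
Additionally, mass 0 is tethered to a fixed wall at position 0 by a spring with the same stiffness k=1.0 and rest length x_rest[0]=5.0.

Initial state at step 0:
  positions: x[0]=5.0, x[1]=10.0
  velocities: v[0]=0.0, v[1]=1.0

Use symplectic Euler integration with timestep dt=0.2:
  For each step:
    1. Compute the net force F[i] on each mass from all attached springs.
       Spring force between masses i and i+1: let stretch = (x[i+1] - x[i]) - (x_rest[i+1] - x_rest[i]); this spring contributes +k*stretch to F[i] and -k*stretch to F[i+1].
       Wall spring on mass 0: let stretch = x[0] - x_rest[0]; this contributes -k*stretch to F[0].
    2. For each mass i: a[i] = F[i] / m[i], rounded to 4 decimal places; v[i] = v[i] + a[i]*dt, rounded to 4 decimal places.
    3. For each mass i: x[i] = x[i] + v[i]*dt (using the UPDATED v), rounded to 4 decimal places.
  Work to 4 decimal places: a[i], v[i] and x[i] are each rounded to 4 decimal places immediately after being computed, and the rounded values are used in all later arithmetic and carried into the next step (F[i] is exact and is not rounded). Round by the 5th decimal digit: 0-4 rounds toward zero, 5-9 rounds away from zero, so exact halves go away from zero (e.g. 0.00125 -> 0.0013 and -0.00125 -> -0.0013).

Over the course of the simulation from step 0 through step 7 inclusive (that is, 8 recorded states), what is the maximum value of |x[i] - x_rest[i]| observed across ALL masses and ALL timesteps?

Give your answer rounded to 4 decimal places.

Step 0: x=[5.0000 10.0000] v=[0.0000 1.0000]
Step 1: x=[5.0000 10.2000] v=[0.0000 1.0000]
Step 2: x=[5.0040 10.3920] v=[0.0200 0.9600]
Step 3: x=[5.0157 10.5685] v=[0.0584 0.8824]
Step 4: x=[5.0381 10.7229] v=[0.1121 0.7718]
Step 5: x=[5.0735 10.8499] v=[0.1768 0.6348]
Step 6: x=[5.1229 10.9458] v=[0.2471 0.4795]
Step 7: x=[5.1863 11.0088] v=[0.3171 0.3149]
Max displacement = 1.0088

Answer: 1.0088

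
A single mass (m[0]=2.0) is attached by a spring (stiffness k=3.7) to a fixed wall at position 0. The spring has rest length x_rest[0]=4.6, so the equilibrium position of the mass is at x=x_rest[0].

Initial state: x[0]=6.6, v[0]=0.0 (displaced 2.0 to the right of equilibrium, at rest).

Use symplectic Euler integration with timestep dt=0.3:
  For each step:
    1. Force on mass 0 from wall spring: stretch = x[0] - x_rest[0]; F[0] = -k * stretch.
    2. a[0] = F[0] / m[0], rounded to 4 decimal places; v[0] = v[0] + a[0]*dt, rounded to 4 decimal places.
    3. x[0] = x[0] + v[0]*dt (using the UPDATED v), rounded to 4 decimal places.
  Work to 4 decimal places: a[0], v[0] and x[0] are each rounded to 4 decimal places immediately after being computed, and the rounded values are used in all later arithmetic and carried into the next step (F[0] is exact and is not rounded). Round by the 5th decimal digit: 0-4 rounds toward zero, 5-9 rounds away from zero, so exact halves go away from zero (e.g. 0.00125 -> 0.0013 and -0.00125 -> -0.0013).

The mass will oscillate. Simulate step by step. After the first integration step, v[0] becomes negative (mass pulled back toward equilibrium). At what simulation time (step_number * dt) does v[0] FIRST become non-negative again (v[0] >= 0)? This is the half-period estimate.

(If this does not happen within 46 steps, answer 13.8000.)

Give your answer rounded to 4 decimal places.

Step 0: x=[6.6000] v=[0.0000]
Step 1: x=[6.2670] v=[-1.1100]
Step 2: x=[5.6564] v=[-2.0352]
Step 3: x=[4.8700] v=[-2.6215]
Step 4: x=[4.0386] v=[-2.7714]
Step 5: x=[3.3007] v=[-2.4598]
Step 6: x=[2.7791] v=[-1.7387]
Step 7: x=[2.5607] v=[-0.7281]
Step 8: x=[2.6818] v=[0.4037]
First v>=0 after going negative at step 8, time=2.4000

Answer: 2.4000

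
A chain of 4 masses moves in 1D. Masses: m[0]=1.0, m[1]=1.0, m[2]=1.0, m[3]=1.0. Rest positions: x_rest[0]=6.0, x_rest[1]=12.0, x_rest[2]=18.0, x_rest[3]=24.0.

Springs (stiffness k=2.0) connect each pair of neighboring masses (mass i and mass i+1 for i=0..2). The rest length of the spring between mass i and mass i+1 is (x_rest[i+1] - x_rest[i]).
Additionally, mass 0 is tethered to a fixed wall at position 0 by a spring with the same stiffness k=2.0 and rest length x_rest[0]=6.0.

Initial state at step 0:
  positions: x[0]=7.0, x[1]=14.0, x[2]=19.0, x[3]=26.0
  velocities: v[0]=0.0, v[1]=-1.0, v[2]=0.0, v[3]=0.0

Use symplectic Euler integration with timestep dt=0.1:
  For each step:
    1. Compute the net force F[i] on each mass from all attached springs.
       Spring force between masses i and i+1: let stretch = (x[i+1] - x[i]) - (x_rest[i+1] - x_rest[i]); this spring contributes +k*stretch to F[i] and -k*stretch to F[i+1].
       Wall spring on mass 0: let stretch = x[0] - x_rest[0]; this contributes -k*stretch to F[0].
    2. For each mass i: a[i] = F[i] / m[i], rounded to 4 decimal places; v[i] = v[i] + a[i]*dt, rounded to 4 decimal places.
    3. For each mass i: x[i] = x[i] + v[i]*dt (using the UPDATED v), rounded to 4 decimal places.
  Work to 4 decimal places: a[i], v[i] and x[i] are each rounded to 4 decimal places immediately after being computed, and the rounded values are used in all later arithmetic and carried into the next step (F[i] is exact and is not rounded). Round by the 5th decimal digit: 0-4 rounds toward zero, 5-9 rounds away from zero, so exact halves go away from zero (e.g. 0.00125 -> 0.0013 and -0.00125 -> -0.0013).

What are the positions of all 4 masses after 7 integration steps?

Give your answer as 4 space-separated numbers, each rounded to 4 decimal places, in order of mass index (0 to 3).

Answer: 6.8218 12.6447 19.7106 25.5707

Derivation:
Step 0: x=[7.0000 14.0000 19.0000 26.0000] v=[0.0000 -1.0000 0.0000 0.0000]
Step 1: x=[7.0000 13.8600 19.0400 25.9800] v=[0.0000 -1.4000 0.4000 -0.2000]
Step 2: x=[6.9972 13.6864 19.1152 25.9412] v=[-0.0280 -1.7360 0.7520 -0.3880]
Step 3: x=[6.9882 13.4876 19.2183 25.8859] v=[-0.0896 -1.9881 1.0314 -0.5532]
Step 4: x=[6.9695 13.2734 19.3402 25.8172] v=[-0.1874 -2.1418 1.2188 -0.6867]
Step 5: x=[6.9375 13.0545 19.4703 25.7390] v=[-0.3205 -2.1892 1.3008 -0.7821]
Step 6: x=[6.8890 12.8416 19.5974 25.6554] v=[-0.4846 -2.1294 1.2714 -0.8358]
Step 7: x=[6.8218 12.6447 19.7106 25.5707] v=[-0.6719 -1.9688 1.1318 -0.8474]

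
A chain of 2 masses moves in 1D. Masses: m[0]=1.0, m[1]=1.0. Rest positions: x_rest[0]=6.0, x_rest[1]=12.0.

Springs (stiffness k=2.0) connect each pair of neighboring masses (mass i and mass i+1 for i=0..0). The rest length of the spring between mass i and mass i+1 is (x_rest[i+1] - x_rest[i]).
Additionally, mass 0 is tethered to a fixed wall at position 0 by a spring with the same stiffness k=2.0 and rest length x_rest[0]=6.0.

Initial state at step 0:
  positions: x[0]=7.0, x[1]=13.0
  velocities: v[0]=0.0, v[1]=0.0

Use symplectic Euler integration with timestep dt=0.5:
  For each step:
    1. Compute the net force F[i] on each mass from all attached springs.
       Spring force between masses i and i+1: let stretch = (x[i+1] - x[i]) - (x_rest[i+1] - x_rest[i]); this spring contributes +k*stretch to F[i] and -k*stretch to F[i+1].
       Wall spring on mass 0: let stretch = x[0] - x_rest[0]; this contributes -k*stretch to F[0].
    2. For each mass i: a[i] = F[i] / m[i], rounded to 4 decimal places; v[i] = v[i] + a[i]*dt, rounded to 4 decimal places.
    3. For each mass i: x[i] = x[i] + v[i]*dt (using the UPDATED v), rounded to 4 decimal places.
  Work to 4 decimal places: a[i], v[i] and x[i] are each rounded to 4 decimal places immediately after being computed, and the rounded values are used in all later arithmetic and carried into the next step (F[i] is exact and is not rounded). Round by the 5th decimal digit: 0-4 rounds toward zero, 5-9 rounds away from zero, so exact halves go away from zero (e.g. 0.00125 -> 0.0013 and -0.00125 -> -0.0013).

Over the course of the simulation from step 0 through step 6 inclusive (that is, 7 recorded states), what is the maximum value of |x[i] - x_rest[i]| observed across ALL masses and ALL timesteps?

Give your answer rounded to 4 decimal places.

Step 0: x=[7.0000 13.0000] v=[0.0000 0.0000]
Step 1: x=[6.5000 13.0000] v=[-1.0000 0.0000]
Step 2: x=[6.0000 12.7500] v=[-1.0000 -0.5000]
Step 3: x=[5.8750 12.1250] v=[-0.2500 -1.2500]
Step 4: x=[5.9375 11.3750] v=[0.1250 -1.5000]
Step 5: x=[5.7500 10.9063] v=[-0.3750 -0.9375]
Step 6: x=[5.2657 10.8594] v=[-0.9687 -0.0938]
Max displacement = 1.1406

Answer: 1.1406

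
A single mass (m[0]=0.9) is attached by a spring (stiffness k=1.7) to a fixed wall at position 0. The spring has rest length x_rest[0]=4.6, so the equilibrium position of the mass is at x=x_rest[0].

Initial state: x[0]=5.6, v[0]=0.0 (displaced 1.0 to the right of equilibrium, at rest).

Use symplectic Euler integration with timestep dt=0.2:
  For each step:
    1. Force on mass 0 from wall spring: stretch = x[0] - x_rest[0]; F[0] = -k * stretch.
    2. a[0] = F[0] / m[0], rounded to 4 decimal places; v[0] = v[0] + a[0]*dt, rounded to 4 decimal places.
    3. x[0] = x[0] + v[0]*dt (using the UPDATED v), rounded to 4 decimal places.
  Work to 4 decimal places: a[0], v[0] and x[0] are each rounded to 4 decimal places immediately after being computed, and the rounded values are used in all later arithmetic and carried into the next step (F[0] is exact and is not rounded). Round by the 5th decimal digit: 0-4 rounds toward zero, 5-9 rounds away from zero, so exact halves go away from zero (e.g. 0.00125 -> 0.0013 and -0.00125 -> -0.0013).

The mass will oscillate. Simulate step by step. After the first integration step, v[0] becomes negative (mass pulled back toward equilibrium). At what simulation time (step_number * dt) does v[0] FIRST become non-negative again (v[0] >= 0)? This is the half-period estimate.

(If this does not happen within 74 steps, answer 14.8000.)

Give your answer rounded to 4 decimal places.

Step 0: x=[5.6000] v=[0.0000]
Step 1: x=[5.5244] v=[-0.3778]
Step 2: x=[5.3790] v=[-0.7270]
Step 3: x=[5.1747] v=[-1.0213]
Step 4: x=[4.9270] v=[-1.2384]
Step 5: x=[4.6546] v=[-1.3619]
Step 6: x=[4.3781] v=[-1.3825]
Step 7: x=[4.1184] v=[-1.2987]
Step 8: x=[3.8950] v=[-1.1168]
Step 9: x=[3.7249] v=[-0.8505]
Step 10: x=[3.6209] v=[-0.5199]
Step 11: x=[3.5909] v=[-0.1500]
Step 12: x=[3.6371] v=[0.2312]
First v>=0 after going negative at step 12, time=2.4000

Answer: 2.4000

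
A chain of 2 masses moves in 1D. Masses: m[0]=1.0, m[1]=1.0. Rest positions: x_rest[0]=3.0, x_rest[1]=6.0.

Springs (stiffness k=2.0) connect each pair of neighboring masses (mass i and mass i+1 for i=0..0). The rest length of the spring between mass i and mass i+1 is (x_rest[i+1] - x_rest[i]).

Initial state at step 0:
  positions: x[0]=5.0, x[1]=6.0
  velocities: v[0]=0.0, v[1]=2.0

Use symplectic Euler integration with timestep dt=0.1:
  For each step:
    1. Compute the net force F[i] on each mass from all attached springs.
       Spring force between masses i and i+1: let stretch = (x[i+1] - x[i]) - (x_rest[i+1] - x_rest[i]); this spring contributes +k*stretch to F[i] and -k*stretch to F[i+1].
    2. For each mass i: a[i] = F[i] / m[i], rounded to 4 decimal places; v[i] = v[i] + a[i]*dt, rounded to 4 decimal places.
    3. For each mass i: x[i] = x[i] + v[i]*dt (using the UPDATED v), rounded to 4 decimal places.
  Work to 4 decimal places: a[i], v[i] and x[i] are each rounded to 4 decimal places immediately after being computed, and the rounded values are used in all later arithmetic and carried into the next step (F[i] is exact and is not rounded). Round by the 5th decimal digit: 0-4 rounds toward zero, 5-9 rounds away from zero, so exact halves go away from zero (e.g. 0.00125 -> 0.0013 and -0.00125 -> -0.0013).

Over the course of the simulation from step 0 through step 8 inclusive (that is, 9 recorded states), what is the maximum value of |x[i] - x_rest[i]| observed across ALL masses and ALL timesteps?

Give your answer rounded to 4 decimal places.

Answer: 2.4346

Derivation:
Step 0: x=[5.0000 6.0000] v=[0.0000 2.0000]
Step 1: x=[4.9600 6.2400] v=[-0.4000 2.4000]
Step 2: x=[4.8856 6.5144] v=[-0.7440 2.7440]
Step 3: x=[4.7838 6.8162] v=[-1.0182 3.0182]
Step 4: x=[4.6626 7.1374] v=[-1.2117 3.2117]
Step 5: x=[4.5309 7.4691] v=[-1.3167 3.3167]
Step 6: x=[4.3980 7.8020] v=[-1.3291 3.3291]
Step 7: x=[4.2732 8.1268] v=[-1.2483 3.2483]
Step 8: x=[4.1654 8.4346] v=[-1.0776 3.0776]
Max displacement = 2.4346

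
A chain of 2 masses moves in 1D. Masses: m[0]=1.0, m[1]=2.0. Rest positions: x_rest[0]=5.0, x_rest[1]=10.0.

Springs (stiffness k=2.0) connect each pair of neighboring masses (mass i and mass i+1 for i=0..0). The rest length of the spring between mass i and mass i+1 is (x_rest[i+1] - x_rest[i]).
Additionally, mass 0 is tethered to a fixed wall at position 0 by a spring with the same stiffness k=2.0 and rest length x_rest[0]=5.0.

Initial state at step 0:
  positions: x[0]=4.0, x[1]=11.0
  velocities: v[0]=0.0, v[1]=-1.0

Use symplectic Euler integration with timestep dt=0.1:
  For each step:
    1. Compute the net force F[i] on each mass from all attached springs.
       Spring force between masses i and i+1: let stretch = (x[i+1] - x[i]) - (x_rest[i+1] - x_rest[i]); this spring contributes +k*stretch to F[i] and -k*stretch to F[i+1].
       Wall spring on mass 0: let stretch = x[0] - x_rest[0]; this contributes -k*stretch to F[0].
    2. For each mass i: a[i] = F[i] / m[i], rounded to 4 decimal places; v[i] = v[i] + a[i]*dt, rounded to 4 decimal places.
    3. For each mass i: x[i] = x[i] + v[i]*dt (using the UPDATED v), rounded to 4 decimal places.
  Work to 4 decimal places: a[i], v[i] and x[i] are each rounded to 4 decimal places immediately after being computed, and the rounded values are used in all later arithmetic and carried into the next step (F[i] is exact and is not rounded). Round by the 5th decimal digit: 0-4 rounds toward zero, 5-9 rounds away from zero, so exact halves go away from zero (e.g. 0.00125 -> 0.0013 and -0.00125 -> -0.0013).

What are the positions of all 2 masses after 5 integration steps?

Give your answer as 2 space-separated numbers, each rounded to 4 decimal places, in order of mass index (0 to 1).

Answer: 4.7676 10.2463

Derivation:
Step 0: x=[4.0000 11.0000] v=[0.0000 -1.0000]
Step 1: x=[4.0600 10.8800] v=[0.6000 -1.2000]
Step 2: x=[4.1752 10.7418] v=[1.1520 -1.3820]
Step 3: x=[4.3382 10.5879] v=[1.6303 -1.5387]
Step 4: x=[4.5395 10.4215] v=[2.0126 -1.6637]
Step 5: x=[4.7676 10.2463] v=[2.2811 -1.7519]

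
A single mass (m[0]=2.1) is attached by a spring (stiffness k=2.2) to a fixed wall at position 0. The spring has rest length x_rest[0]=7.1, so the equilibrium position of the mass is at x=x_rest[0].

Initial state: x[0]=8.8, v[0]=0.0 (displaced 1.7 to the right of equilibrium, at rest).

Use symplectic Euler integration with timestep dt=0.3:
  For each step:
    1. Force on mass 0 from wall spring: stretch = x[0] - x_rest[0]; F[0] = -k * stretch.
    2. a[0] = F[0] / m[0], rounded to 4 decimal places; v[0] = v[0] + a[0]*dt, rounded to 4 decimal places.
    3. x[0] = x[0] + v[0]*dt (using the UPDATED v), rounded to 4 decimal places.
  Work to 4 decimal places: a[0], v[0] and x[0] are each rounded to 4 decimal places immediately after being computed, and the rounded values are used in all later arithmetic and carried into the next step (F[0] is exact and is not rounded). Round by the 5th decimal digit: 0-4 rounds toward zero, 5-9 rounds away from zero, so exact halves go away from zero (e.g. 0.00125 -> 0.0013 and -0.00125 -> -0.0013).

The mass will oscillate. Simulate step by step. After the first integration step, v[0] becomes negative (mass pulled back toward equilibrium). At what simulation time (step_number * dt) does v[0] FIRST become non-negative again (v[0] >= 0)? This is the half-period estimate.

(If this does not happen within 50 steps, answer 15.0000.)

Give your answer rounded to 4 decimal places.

Step 0: x=[8.8000] v=[0.0000]
Step 1: x=[8.6397] v=[-0.5343]
Step 2: x=[8.3342] v=[-1.0182]
Step 3: x=[7.9124] v=[-1.4061]
Step 4: x=[7.4140] v=[-1.6614]
Step 5: x=[6.8860] v=[-1.7601]
Step 6: x=[6.3782] v=[-1.6928]
Step 7: x=[5.9384] v=[-1.4659]
Step 8: x=[5.6082] v=[-1.1008]
Step 9: x=[5.4186] v=[-0.6320]
Step 10: x=[5.3875] v=[-0.1036]
Step 11: x=[5.5179] v=[0.4346]
First v>=0 after going negative at step 11, time=3.3000

Answer: 3.3000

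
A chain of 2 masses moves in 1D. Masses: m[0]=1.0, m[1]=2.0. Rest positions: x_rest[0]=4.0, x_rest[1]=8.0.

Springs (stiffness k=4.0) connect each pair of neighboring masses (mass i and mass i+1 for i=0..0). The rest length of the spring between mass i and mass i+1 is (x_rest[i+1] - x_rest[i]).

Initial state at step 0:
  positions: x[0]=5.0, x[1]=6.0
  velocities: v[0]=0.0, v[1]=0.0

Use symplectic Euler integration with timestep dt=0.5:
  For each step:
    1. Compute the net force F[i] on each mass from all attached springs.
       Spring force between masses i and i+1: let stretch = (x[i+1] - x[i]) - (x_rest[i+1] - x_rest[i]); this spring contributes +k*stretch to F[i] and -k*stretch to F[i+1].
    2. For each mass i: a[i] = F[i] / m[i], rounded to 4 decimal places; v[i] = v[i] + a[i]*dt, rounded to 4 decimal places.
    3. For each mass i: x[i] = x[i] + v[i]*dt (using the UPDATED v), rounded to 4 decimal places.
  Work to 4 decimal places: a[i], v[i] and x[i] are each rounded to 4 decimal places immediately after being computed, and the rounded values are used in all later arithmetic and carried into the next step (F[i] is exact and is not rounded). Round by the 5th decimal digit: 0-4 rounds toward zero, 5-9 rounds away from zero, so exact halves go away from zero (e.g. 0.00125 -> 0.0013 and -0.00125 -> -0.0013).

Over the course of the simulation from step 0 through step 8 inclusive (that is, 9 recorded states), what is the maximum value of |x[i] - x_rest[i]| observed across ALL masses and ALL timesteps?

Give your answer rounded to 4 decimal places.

Step 0: x=[5.0000 6.0000] v=[0.0000 0.0000]
Step 1: x=[2.0000 7.5000] v=[-6.0000 3.0000]
Step 2: x=[0.5000 8.2500] v=[-3.0000 1.5000]
Step 3: x=[2.7500 7.1250] v=[4.5000 -2.2500]
Step 4: x=[5.3750 5.8125] v=[5.2500 -2.6250]
Step 5: x=[4.4375 6.2813] v=[-1.8750 0.9375]
Step 6: x=[1.3438 7.8282] v=[-6.1874 3.0937]
Step 7: x=[0.7345 8.1329] v=[-1.2186 0.6093]
Step 8: x=[3.5236 6.7384] v=[5.5782 -2.7891]
Max displacement = 3.5000

Answer: 3.5000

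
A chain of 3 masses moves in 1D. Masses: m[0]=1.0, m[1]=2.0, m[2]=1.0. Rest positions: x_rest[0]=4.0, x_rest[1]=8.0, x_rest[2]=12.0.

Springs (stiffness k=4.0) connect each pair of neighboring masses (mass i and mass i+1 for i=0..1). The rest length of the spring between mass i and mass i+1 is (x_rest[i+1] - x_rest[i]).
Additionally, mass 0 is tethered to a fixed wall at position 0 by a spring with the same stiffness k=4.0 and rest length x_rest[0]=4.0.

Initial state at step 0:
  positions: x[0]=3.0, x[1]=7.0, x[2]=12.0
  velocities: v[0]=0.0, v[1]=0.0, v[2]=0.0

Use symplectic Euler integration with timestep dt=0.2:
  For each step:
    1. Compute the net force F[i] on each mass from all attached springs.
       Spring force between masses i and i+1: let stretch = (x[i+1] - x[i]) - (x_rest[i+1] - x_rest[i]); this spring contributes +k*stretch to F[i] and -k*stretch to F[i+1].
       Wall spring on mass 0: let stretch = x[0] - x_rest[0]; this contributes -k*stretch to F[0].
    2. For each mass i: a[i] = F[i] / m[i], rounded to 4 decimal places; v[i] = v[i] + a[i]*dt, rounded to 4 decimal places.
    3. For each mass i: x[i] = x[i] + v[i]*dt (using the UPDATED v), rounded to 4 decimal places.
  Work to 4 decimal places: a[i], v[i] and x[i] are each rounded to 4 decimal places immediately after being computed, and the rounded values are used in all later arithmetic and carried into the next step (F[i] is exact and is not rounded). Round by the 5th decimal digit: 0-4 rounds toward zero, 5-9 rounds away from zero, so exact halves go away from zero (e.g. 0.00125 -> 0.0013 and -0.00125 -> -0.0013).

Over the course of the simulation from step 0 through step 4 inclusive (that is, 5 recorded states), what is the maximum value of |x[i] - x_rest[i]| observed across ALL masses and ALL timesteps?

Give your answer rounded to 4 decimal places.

Answer: 1.0797

Derivation:
Step 0: x=[3.0000 7.0000 12.0000] v=[0.0000 0.0000 0.0000]
Step 1: x=[3.1600 7.0800 11.8400] v=[0.8000 0.4000 -0.8000]
Step 2: x=[3.4416 7.2272 11.5584] v=[1.4080 0.7360 -1.4080]
Step 3: x=[3.7782 7.4180 11.2238] v=[1.6832 0.9542 -1.6730]
Step 4: x=[4.0927 7.6221 10.9203] v=[1.5725 1.0206 -1.5176]
Max displacement = 1.0797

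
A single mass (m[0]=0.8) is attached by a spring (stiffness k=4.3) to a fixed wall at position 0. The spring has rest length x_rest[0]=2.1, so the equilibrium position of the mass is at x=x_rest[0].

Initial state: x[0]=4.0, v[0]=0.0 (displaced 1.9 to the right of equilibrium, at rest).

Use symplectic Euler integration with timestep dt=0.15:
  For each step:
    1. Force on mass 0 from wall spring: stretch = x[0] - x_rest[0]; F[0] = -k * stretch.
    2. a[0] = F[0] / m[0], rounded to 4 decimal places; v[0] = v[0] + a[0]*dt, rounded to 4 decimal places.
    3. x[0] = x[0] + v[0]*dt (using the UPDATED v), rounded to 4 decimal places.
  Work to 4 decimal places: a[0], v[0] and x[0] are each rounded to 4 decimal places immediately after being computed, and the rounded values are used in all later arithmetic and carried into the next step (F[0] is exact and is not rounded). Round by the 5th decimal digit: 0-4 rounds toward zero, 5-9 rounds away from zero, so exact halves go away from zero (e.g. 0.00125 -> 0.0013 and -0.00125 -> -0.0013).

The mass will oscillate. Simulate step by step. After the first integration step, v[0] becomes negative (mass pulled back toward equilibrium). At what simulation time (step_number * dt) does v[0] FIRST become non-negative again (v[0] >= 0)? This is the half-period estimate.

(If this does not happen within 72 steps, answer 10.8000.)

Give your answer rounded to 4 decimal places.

Answer: 1.3500

Derivation:
Step 0: x=[4.0000] v=[0.0000]
Step 1: x=[3.7702] v=[-1.5319]
Step 2: x=[3.3384] v=[-2.8785]
Step 3: x=[2.7569] v=[-3.8770]
Step 4: x=[2.0959] v=[-4.4066]
Step 5: x=[1.4354] v=[-4.4033]
Step 6: x=[0.8553] v=[-3.8675]
Step 7: x=[0.4257] v=[-2.8640]
Step 8: x=[0.1986] v=[-1.5141]
Step 9: x=[0.2014] v=[0.0189]
First v>=0 after going negative at step 9, time=1.3500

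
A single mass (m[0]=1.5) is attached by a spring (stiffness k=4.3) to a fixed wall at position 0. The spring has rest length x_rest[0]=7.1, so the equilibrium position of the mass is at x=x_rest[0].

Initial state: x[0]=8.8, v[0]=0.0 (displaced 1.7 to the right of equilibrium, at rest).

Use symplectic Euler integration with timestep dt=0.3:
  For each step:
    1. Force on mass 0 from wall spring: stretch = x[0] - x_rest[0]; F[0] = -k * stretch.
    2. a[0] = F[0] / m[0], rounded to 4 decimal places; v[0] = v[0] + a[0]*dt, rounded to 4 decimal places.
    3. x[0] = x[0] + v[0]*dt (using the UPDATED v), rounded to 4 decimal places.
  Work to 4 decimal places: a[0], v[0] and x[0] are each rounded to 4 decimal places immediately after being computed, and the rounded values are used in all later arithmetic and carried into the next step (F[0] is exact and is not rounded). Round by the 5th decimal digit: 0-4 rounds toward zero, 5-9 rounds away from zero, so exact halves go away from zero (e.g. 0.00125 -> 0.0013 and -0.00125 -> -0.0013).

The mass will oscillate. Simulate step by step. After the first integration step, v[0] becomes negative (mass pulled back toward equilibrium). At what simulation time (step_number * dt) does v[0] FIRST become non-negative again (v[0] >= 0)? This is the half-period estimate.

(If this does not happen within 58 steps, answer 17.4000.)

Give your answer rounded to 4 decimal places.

Step 0: x=[8.8000] v=[0.0000]
Step 1: x=[8.3614] v=[-1.4620]
Step 2: x=[7.5974] v=[-2.5468]
Step 3: x=[6.7050] v=[-2.9746]
Step 4: x=[5.9145] v=[-2.6349]
Step 5: x=[5.4299] v=[-1.6154]
Step 6: x=[5.3762] v=[-0.1791]
Step 7: x=[5.7672] v=[1.3034]
First v>=0 after going negative at step 7, time=2.1000

Answer: 2.1000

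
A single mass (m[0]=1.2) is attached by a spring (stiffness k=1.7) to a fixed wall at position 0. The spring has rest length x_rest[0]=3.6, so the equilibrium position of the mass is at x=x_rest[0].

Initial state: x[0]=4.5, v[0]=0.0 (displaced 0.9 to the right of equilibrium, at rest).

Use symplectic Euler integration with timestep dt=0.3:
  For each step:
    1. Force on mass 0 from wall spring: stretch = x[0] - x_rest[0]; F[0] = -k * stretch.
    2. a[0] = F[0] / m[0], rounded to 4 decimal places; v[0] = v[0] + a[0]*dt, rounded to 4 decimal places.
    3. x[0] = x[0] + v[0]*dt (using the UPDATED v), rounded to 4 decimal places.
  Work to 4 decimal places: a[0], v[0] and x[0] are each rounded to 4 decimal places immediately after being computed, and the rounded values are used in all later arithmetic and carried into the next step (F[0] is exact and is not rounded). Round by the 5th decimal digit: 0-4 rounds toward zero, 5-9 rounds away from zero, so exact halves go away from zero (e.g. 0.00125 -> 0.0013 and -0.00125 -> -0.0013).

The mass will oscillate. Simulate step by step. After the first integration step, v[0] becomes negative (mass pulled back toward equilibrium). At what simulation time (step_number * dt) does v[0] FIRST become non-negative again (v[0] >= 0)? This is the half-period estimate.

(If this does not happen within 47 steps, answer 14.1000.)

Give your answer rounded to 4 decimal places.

Step 0: x=[4.5000] v=[0.0000]
Step 1: x=[4.3853] v=[-0.3825]
Step 2: x=[4.1704] v=[-0.7163]
Step 3: x=[3.8828] v=[-0.9587]
Step 4: x=[3.5591] v=[-1.0789]
Step 5: x=[3.2407] v=[-1.0615]
Step 6: x=[2.9681] v=[-0.9088]
Step 7: x=[2.7760] v=[-0.6402]
Step 8: x=[2.6890] v=[-0.2900]
Step 9: x=[2.7182] v=[0.0972]
First v>=0 after going negative at step 9, time=2.7000

Answer: 2.7000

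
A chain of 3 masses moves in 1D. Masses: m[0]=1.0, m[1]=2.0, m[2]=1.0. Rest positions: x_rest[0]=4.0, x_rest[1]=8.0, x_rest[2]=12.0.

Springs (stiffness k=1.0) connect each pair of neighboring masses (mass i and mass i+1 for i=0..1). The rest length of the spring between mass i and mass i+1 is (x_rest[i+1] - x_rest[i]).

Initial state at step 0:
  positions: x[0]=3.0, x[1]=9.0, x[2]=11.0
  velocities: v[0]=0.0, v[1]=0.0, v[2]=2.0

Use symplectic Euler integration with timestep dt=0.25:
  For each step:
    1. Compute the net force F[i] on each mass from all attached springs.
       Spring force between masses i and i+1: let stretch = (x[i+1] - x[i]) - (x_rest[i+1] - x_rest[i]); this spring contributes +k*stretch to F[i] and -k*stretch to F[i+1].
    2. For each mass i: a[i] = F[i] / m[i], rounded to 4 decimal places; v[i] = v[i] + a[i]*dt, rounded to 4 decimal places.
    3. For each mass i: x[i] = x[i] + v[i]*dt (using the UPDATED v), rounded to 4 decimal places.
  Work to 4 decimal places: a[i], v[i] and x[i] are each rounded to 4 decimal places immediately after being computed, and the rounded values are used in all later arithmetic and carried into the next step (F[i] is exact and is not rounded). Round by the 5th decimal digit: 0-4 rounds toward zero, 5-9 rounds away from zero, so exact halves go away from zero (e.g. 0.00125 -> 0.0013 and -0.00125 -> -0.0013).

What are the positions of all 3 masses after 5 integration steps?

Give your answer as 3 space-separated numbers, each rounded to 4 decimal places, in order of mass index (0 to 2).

Answer: 4.3997 7.8928 14.3149

Derivation:
Step 0: x=[3.0000 9.0000 11.0000] v=[0.0000 0.0000 2.0000]
Step 1: x=[3.1250 8.8750 11.6250] v=[0.5000 -0.5000 2.5000]
Step 2: x=[3.3594 8.6563 12.3281] v=[0.9375 -0.8750 2.8125]
Step 3: x=[3.6748 8.3868 13.0518] v=[1.2617 -1.0782 2.8946]
Step 4: x=[4.0347 8.1158 13.7339] v=[1.4397 -1.0841 2.7284]
Step 5: x=[4.3997 7.8928 14.3149] v=[1.4600 -0.8920 2.3239]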